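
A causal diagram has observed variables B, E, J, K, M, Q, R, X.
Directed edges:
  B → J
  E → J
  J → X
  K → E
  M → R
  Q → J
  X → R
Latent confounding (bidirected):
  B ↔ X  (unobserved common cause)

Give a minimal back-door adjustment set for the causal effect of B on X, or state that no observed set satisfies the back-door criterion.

desc(B)\{B}={J,R,X}; candidates ⊆ {E,K,M,Q}.
B↔X: latent back-door arc(s) into B.
size 0: {}; under {} B still reaches {R,X} ∋ X.
size 1: {E}, {K}, {M} …(+1); under {E} B still reaches {R,X} ∋ X.
size 2: {E,K}, {E,M}, {E,Q} …(+3); under {E,K} B still reaches {R,X} ∋ X.
B↔X cannot be blocked by any observed set — no back-door set.

B→X: no observed back-door set.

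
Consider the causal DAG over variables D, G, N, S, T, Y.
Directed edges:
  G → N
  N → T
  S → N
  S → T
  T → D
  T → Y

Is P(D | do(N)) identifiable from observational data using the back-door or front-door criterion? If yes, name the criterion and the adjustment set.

P(D|do(N)): backdoor, adjust for {S}.

desc(N)\{N}={D,T,Y}; candidates ⊆ {G,S}.
size 0: {}; under {} N still reaches {D,G,S,T,Y} ∋ D.
{S}: N⊥D given {S} in G with N→· removed — back-door holds.
P(D|do(N)) = Σ_{S} P(D|N,S)·P(S).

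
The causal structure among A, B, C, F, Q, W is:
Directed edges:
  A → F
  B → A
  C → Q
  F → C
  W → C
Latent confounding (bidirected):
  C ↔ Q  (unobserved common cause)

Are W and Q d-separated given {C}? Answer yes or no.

No — W and Q are d-connected given {C}.

Bayes-Ball from W | {C} reaches {A,B,F,Q}.
Q ∈ reach(W|{C}) ⇒ W ⊥̸ Q | {C}.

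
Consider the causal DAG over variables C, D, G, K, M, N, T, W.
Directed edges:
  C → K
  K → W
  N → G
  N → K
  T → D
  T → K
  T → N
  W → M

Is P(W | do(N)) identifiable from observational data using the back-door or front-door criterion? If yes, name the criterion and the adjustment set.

desc(N)\{N}={G,K,M,W}; candidates ⊆ {C,D,T}.
size 0: {}; under {} N still reaches {D,K,M,T,W} ∋ W.
{T}: N⊥W given {T} in G with N→· removed — back-door holds.
P(W|do(N)) = Σ_{T} P(W|N,T)·P(T).

P(W|do(N)): backdoor, adjust for {T}.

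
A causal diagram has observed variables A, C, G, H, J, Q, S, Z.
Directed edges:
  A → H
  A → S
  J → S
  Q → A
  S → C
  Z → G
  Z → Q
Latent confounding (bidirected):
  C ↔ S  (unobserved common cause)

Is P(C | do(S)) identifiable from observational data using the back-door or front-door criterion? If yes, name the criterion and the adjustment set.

P(C|do(S)): not identifiable (no BD/FD set).

desc(S)\{S}={C}; candidates ⊆ {A,G,H,J,Q,Z}.
S↔C: latent back-door arc(s) into S.
size 0: {}; under {} S still reaches {A,C,G,H,J,Q,Z} ∋ C.
size 1: {A}, {G}, {H} …(+3); under {A} S still reaches {C,J} ∋ C.
size 2: {A,G}, {A,H}, {A,J} …(+12); under {A,G} S still reaches {C,J} ∋ C.
S↔C cannot be blocked by any observed set — no back-door set.
No mediator lies on a directed S→…→C path.
Neither criterion identifies P(C|do(S)) in this graph.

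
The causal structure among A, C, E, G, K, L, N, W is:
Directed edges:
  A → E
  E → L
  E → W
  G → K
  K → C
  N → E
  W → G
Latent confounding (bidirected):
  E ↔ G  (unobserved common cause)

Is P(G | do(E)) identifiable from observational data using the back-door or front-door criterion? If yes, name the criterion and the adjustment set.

desc(E)\{E}={C,G,K,L,W}; candidates ⊆ {A,N}.
E↔G: latent back-door arc(s) into E.
size 0: {}; under {} E still reaches {A,C,G,K,N} ∋ G.
size 1: {A}, {N}; under {A} E still reaches {C,G,K,N} ∋ G.
size 2: {A,N}; under {A,N} E still reaches {C,G,K} ∋ G.
E↔G cannot be blocked by any observed set — no back-door set.
{W}: (i) intercepts every directed E→G path; (ii) no back-door E→{W}; (iii) {E} blocks every back-door {W}→G. Front-door holds.
P(G|do(E)) = Σ_{W} P(W|E) Σ_{E'} P(G|W,E')P(E').

P(G|do(E)): frontdoor, adjust for {W}.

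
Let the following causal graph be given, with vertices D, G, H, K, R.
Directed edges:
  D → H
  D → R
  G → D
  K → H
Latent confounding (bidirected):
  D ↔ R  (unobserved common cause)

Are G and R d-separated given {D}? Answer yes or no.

Bayes-Ball from G | {D} reaches {R}.
R ∈ reach(G|{D}) ⇒ G ⊥̸ R | {D}.

No — G and R are d-connected given {D}.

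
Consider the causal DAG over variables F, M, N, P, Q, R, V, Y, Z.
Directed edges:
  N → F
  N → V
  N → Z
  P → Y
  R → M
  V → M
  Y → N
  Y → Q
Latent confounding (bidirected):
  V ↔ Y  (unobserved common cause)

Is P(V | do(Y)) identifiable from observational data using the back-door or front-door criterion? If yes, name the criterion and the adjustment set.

desc(Y)\{Y}={F,M,N,Q,V,Z}; candidates ⊆ {P,R}.
Y↔V: latent back-door arc(s) into Y.
size 0: {}; under {} Y still reaches {M,P,V} ∋ V.
size 1: {P}, {R}; under {P} Y still reaches {M,V} ∋ V.
size 2: {P,R}; under {P,R} Y still reaches {M,V} ∋ V.
Y↔V cannot be blocked by any observed set — no back-door set.
{N}: (i) intercepts every directed Y→V path; (ii) no back-door Y→{N}; (iii) {Y} blocks every back-door {N}→V. Front-door holds.
P(V|do(Y)) = Σ_{N} P(N|Y) Σ_{Y'} P(V|N,Y')P(Y').

P(V|do(Y)): frontdoor, adjust for {N}.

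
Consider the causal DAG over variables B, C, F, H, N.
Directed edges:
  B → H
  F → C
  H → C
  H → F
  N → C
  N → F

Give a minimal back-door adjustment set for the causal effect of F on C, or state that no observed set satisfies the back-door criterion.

F→C: minimal back-door set {H, N}.

desc(F)\{F}={C}; candidates ⊆ {B,H,N}.
size 0: {}; under {} F still reaches {B,C,H,N} ∋ C.
size 1: {B}, {H}, {N}; under {B} F still reaches {C,H,N} ∋ C.
{H,N}: F⊥C given {H,N} in G with F→· removed — back-door holds.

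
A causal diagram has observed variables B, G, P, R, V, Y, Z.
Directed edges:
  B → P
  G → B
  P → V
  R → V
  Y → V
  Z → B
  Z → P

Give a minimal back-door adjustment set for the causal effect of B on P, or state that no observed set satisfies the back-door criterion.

B→P: minimal back-door set {Z}.

desc(B)\{B}={P,V}; candidates ⊆ {G,R,Y,Z}.
size 0: {}; under {} B still reaches {G,P,V,Z} ∋ P.
{Z}: B⊥P given {Z} in G with B→· removed — back-door holds.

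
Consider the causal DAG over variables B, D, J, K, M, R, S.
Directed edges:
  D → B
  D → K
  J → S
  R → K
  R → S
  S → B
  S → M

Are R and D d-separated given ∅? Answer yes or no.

Bayes-Ball from R | ∅ reaches {B,K,M,S}.
D ∉ reach(R|∅) ⇒ R ⊥ D | ∅.

Yes — R ⊥ D | ∅.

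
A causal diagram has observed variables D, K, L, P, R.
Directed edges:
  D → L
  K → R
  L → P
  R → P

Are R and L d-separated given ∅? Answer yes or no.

Yes — R ⊥ L | ∅.

Bayes-Ball from R | ∅ reaches {K,P}.
L ∉ reach(R|∅) ⇒ R ⊥ L | ∅.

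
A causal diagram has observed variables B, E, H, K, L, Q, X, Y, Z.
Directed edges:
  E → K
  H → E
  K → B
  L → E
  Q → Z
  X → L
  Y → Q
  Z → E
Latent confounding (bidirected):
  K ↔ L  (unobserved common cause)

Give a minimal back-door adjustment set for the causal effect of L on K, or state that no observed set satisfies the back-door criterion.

L→K: no observed back-door set.

desc(L)\{L}={B,E,K}; candidates ⊆ {H,Q,X,Y,Z}.
L↔K: latent back-door arc(s) into L.
size 0: {}; under {} L still reaches {B,K,X} ∋ K.
size 1: {H}, {Q}, {X} …(+2); under {H} L still reaches {B,K,X} ∋ K.
size 2: {H,Q}, {H,X}, {H,Y} …(+7); under {H,Q} L still reaches {B,K,X} ∋ K.
L↔K cannot be blocked by any observed set — no back-door set.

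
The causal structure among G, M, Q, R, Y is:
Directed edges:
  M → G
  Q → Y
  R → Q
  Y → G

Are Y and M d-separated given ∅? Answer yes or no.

Bayes-Ball from Y | ∅ reaches {G,Q,R}.
M ∉ reach(Y|∅) ⇒ Y ⊥ M | ∅.

Yes — Y ⊥ M | ∅.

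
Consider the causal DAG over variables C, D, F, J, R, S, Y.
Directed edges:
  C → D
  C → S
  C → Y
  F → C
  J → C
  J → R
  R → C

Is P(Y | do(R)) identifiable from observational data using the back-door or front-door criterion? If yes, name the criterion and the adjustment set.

P(Y|do(R)): backdoor, adjust for {J}.

desc(R)\{R}={C,D,S,Y}; candidates ⊆ {F,J}.
size 0: {}; under {} R still reaches {C,D,J,S,Y} ∋ Y.
{J}: R⊥Y given {J} in G with R→· removed — back-door holds.
P(Y|do(R)) = Σ_{J} P(Y|R,J)·P(J).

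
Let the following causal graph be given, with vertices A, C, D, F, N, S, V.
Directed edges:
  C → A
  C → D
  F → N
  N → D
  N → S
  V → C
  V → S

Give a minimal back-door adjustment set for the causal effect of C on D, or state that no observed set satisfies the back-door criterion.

C→D: minimal back-door set ∅.

desc(C)\{C}={A,D}; candidates ⊆ {F,N,S,V}.
∅: C⊥D given ∅ in G with C→· removed — back-door holds.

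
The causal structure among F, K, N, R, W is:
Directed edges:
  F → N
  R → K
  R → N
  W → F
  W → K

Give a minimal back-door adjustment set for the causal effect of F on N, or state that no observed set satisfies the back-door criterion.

F→N: minimal back-door set ∅.

desc(F)\{F}={N}; candidates ⊆ {K,R,W}.
∅: F⊥N given ∅ in G with F→· removed — back-door holds.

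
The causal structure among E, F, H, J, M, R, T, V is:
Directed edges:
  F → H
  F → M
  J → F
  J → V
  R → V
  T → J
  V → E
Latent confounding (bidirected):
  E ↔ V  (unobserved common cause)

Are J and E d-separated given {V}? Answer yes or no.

Bayes-Ball from J | {V} reaches {E,F,H,M,R,T}.
E ∈ reach(J|{V}) ⇒ J ⊥̸ E | {V}.

No — J and E are d-connected given {V}.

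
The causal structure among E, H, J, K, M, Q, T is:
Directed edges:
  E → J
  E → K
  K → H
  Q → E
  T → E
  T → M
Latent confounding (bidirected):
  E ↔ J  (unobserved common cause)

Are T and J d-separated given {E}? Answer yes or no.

No — T and J are d-connected given {E}.

Bayes-Ball from T | {E} reaches {J,M,Q}.
J ∈ reach(T|{E}) ⇒ T ⊥̸ J | {E}.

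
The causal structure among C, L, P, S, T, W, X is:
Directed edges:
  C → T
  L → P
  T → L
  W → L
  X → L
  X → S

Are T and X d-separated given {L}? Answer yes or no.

Bayes-Ball from T | {L} reaches {C,S,W,X}.
X ∈ reach(T|{L}) ⇒ T ⊥̸ X | {L}.

No — T and X are d-connected given {L}.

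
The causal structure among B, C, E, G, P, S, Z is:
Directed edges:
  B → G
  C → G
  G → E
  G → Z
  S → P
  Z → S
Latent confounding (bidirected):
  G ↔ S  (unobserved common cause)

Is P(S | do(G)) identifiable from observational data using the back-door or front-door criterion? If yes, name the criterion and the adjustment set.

P(S|do(G)): frontdoor, adjust for {Z}.

desc(G)\{G}={E,P,S,Z}; candidates ⊆ {B,C}.
G↔S: latent back-door arc(s) into G.
size 0: {}; under {} G still reaches {B,C,P,S} ∋ S.
size 1: {B}, {C}; under {B} G still reaches {C,P,S} ∋ S.
size 2: {B,C}; under {B,C} G still reaches {P,S} ∋ S.
G↔S cannot be blocked by any observed set — no back-door set.
{Z}: (i) intercepts every directed G→S path; (ii) no back-door G→{Z}; (iii) {G} blocks every back-door {Z}→S. Front-door holds.
P(S|do(G)) = Σ_{Z} P(Z|G) Σ_{G'} P(S|Z,G')P(G').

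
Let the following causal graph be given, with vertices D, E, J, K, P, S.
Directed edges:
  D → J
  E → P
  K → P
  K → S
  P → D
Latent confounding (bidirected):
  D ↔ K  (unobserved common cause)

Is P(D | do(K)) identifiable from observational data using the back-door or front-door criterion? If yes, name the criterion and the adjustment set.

P(D|do(K)): frontdoor, adjust for {P}.

desc(K)\{K}={D,J,P,S}; candidates ⊆ {E}.
K↔D: latent back-door arc(s) into K.
size 0: {}; under {} K still reaches {D,J} ∋ D.
size 1: {E}; under {E} K still reaches {D,J} ∋ D.
K↔D cannot be blocked by any observed set — no back-door set.
{P}: (i) intercepts every directed K→D path; (ii) no back-door K→{P}; (iii) {K} blocks every back-door {P}→D. Front-door holds.
P(D|do(K)) = Σ_{P} P(P|K) Σ_{K'} P(D|P,K')P(K').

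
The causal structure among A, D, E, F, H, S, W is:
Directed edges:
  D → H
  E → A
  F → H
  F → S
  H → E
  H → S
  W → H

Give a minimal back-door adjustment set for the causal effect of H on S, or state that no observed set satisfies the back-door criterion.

H→S: minimal back-door set {F}.

desc(H)\{H}={A,E,S}; candidates ⊆ {D,F,W}.
size 0: {}; under {} H still reaches {D,F,S,W} ∋ S.
{F}: H⊥S given {F} in G with H→· removed — back-door holds.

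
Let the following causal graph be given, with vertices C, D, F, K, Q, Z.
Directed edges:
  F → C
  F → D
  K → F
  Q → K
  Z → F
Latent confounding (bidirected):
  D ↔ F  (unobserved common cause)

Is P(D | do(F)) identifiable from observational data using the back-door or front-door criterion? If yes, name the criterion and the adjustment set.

P(D|do(F)): not identifiable (no BD/FD set).

desc(F)\{F}={C,D}; candidates ⊆ {K,Q,Z}.
F↔D: latent back-door arc(s) into F.
size 0: {}; under {} F still reaches {D,K,Q,Z} ∋ D.
size 1: {K}, {Q}, {Z}; under {K} F still reaches {D,Z} ∋ D.
size 2: {K,Q}, {K,Z}, {Q,Z}; under {K,Q} F still reaches {D,Z} ∋ D.
F↔D cannot be blocked by any observed set — no back-door set.
No mediator lies on a directed F→…→D path.
Neither criterion identifies P(D|do(F)) in this graph.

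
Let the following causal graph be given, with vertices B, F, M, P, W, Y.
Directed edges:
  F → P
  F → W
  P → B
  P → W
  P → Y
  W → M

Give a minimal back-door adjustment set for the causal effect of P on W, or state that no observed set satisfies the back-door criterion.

P→W: minimal back-door set {F}.

desc(P)\{P}={B,M,W,Y}; candidates ⊆ {F}.
size 0: {}; under {} P still reaches {F,M,W} ∋ W.
{F}: P⊥W given {F} in G with P→· removed — back-door holds.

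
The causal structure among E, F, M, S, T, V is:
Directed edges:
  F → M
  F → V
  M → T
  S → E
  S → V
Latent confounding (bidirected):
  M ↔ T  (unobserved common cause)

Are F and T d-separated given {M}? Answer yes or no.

No — F and T are d-connected given {M}.

Bayes-Ball from F | {M} reaches {T,V}.
T ∈ reach(F|{M}) ⇒ F ⊥̸ T | {M}.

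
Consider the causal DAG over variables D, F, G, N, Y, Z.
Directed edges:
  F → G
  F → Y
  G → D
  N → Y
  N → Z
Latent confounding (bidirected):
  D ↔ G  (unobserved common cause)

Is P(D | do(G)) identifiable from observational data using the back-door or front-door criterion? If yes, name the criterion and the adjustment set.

P(D|do(G)): not identifiable (no BD/FD set).

desc(G)\{G}={D}; candidates ⊆ {F,N,Y,Z}.
G↔D: latent back-door arc(s) into G.
size 0: {}; under {} G still reaches {D,F,Y} ∋ D.
size 1: {F}, {N}, {Y} …(+1); under {F} G still reaches {D} ∋ D.
size 2: {F,N}, {F,Y}, {F,Z} …(+3); under {F,N} G still reaches {D} ∋ D.
G↔D cannot be blocked by any observed set — no back-door set.
No mediator lies on a directed G→…→D path.
Neither criterion identifies P(D|do(G)) in this graph.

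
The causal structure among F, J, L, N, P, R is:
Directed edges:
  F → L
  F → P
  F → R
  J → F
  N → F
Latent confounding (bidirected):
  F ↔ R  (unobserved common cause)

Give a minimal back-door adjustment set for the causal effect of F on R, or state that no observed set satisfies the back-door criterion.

desc(F)\{F}={L,P,R}; candidates ⊆ {J,N}.
F↔R: latent back-door arc(s) into F.
size 0: {}; under {} F still reaches {J,N,R} ∋ R.
size 1: {J}, {N}; under {J} F still reaches {N,R} ∋ R.
size 2: {J,N}; under {J,N} F still reaches {R} ∋ R.
F↔R cannot be blocked by any observed set — no back-door set.

F→R: no observed back-door set.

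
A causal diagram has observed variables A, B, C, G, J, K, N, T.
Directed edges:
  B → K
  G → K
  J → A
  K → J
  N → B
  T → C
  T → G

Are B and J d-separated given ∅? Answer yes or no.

Bayes-Ball from B | ∅ reaches {A,J,K,N}.
J ∈ reach(B|∅) ⇒ B ⊥̸ J | ∅.

No — B and J are d-connected given ∅.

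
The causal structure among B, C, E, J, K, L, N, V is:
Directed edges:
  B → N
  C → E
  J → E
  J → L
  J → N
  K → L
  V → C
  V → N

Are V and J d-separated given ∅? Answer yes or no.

Bayes-Ball from V | ∅ reaches {C,E,N}.
J ∉ reach(V|∅) ⇒ V ⊥ J | ∅.

Yes — V ⊥ J | ∅.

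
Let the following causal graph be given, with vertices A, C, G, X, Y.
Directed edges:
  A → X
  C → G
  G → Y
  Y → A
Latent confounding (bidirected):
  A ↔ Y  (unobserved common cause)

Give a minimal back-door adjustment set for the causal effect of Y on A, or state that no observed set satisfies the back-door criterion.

Y→A: no observed back-door set.

desc(Y)\{Y}={A,X}; candidates ⊆ {C,G}.
Y↔A: latent back-door arc(s) into Y.
size 0: {}; under {} Y still reaches {A,C,G,X} ∋ A.
size 1: {C}, {G}; under {C} Y still reaches {A,G,X} ∋ A.
size 2: {C,G}; under {C,G} Y still reaches {A,X} ∋ A.
Y↔A cannot be blocked by any observed set — no back-door set.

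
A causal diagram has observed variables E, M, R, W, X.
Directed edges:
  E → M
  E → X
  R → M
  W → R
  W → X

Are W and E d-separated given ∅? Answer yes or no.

Bayes-Ball from W | ∅ reaches {M,R,X}.
E ∉ reach(W|∅) ⇒ W ⊥ E | ∅.

Yes — W ⊥ E | ∅.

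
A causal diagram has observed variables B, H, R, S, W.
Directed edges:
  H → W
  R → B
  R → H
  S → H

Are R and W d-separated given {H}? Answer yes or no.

Bayes-Ball from R | {H} reaches {B,S}.
W ∉ reach(R|{H}) ⇒ R ⊥ W | {H}.

Yes — R ⊥ W | {H}.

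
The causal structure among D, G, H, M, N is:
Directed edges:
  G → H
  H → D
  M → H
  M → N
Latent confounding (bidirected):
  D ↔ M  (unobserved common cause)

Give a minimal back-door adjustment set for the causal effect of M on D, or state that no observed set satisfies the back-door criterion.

desc(M)\{M}={D,H,N}; candidates ⊆ {G}.
M↔D: latent back-door arc(s) into M.
size 0: {}; under {} M still reaches {D} ∋ D.
size 1: {G}; under {G} M still reaches {D} ∋ D.
M↔D cannot be blocked by any observed set — no back-door set.

M→D: no observed back-door set.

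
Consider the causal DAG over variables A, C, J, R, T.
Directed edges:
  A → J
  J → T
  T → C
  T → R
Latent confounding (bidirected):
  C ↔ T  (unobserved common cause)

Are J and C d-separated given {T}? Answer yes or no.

No — J and C are d-connected given {T}.

Bayes-Ball from J | {T} reaches {A,C}.
C ∈ reach(J|{T}) ⇒ J ⊥̸ C | {T}.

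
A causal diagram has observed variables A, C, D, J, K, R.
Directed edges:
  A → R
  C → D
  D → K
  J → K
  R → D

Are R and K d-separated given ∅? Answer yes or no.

No — R and K are d-connected given ∅.

Bayes-Ball from R | ∅ reaches {A,D,K}.
K ∈ reach(R|∅) ⇒ R ⊥̸ K | ∅.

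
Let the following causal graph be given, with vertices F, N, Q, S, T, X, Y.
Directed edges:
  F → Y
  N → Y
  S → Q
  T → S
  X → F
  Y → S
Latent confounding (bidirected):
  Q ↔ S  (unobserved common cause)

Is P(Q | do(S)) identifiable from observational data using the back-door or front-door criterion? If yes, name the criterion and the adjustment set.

P(Q|do(S)): not identifiable (no BD/FD set).

desc(S)\{S}={Q}; candidates ⊆ {F,N,T,X,Y}.
S↔Q: latent back-door arc(s) into S.
size 0: {}; under {} S still reaches {F,N,Q,T,X,Y} ∋ Q.
size 1: {F}, {N}, {T} …(+2); under {F} S still reaches {N,Q,T,Y} ∋ Q.
size 2: {F,N}, {F,T}, {F,X} …(+7); under {F,N} S still reaches {Q,T,Y} ∋ Q.
S↔Q cannot be blocked by any observed set — no back-door set.
No mediator lies on a directed S→…→Q path.
Neither criterion identifies P(Q|do(S)) in this graph.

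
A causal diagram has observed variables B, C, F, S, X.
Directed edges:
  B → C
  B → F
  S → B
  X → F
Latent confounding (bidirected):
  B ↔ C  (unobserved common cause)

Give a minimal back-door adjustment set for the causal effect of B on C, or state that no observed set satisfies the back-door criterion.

B→C: no observed back-door set.

desc(B)\{B}={C,F}; candidates ⊆ {S,X}.
B↔C: latent back-door arc(s) into B.
size 0: {}; under {} B still reaches {C,S} ∋ C.
size 1: {S}, {X}; under {S} B still reaches {C} ∋ C.
size 2: {S,X}; under {S,X} B still reaches {C} ∋ C.
B↔C cannot be blocked by any observed set — no back-door set.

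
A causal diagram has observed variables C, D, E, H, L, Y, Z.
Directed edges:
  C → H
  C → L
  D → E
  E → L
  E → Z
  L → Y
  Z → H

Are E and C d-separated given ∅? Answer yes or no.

Yes — E ⊥ C | ∅.

Bayes-Ball from E | ∅ reaches {D,H,L,Y,Z}.
C ∉ reach(E|∅) ⇒ E ⊥ C | ∅.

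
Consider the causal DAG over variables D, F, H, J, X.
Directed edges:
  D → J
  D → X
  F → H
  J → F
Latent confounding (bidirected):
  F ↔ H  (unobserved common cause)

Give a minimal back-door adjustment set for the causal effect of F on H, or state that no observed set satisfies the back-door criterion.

F→H: no observed back-door set.

desc(F)\{F}={H}; candidates ⊆ {D,J,X}.
F↔H: latent back-door arc(s) into F.
size 0: {}; under {} F still reaches {D,H,J,X} ∋ H.
size 1: {D}, {J}, {X}; under {D} F still reaches {H,J} ∋ H.
size 2: {D,J}, {D,X}, {J,X}; under {D,J} F still reaches {H} ∋ H.
F↔H cannot be blocked by any observed set — no back-door set.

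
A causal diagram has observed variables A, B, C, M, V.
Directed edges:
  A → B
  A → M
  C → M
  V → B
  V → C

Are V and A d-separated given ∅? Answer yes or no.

Bayes-Ball from V | ∅ reaches {B,C,M}.
A ∉ reach(V|∅) ⇒ V ⊥ A | ∅.

Yes — V ⊥ A | ∅.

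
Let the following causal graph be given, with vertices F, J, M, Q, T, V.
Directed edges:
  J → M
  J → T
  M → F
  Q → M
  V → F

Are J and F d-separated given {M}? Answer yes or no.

Yes — J ⊥ F | {M}.

Bayes-Ball from J | {M} reaches {Q,T}.
F ∉ reach(J|{M}) ⇒ J ⊥ F | {M}.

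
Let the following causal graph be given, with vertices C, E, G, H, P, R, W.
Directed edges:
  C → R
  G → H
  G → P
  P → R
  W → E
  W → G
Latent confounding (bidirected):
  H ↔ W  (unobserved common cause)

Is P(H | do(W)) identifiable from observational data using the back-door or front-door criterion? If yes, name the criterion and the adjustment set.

desc(W)\{W}={E,G,H,P,R}; candidates ⊆ {C}.
W↔H: latent back-door arc(s) into W.
size 0: {}; under {} W still reaches {H} ∋ H.
size 1: {C}; under {C} W still reaches {H} ∋ H.
W↔H cannot be blocked by any observed set — no back-door set.
{G}: (i) intercepts every directed W→H path; (ii) no back-door W→{G}; (iii) {W} blocks every back-door {G}→H. Front-door holds.
P(H|do(W)) = Σ_{G} P(G|W) Σ_{W'} P(H|G,W')P(W').

P(H|do(W)): frontdoor, adjust for {G}.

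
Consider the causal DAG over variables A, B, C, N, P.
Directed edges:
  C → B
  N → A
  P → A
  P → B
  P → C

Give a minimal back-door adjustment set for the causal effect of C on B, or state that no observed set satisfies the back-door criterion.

C→B: minimal back-door set {P}.

desc(C)\{C}={B}; candidates ⊆ {A,N,P}.
size 0: {}; under {} C still reaches {A,B,P} ∋ B.
{P}: C⊥B given {P} in G with C→· removed — back-door holds.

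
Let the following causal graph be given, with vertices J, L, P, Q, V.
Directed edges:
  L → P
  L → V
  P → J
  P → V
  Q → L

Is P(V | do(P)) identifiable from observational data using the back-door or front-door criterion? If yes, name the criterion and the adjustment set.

desc(P)\{P}={J,V}; candidates ⊆ {L,Q}.
size 0: {}; under {} P still reaches {L,Q,V} ∋ V.
{L}: P⊥V given {L} in G with P→· removed — back-door holds.
P(V|do(P)) = Σ_{L} P(V|P,L)·P(L).

P(V|do(P)): backdoor, adjust for {L}.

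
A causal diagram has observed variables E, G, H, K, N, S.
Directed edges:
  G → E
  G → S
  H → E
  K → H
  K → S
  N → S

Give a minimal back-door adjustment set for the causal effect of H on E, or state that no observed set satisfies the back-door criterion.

H→E: minimal back-door set ∅.

desc(H)\{H}={E}; candidates ⊆ {G,K,N,S}.
∅: H⊥E given ∅ in G with H→· removed — back-door holds.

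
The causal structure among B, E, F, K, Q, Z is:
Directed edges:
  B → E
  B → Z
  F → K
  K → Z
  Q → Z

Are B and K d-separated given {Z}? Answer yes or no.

Bayes-Ball from B | {Z} reaches {E,F,K,Q}.
K ∈ reach(B|{Z}) ⇒ B ⊥̸ K | {Z}.

No — B and K are d-connected given {Z}.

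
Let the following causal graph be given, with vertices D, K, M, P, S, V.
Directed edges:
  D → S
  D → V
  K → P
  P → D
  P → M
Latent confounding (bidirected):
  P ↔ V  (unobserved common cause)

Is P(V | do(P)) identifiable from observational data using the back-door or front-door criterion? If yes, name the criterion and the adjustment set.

desc(P)\{P}={D,M,S,V}; candidates ⊆ {K}.
P↔V: latent back-door arc(s) into P.
size 0: {}; under {} P still reaches {K,V} ∋ V.
size 1: {K}; under {K} P still reaches {V} ∋ V.
P↔V cannot be blocked by any observed set — no back-door set.
{D}: (i) intercepts every directed P→V path; (ii) no back-door P→{D}; (iii) {P} blocks every back-door {D}→V. Front-door holds.
P(V|do(P)) = Σ_{D} P(D|P) Σ_{P'} P(V|D,P')P(P').

P(V|do(P)): frontdoor, adjust for {D}.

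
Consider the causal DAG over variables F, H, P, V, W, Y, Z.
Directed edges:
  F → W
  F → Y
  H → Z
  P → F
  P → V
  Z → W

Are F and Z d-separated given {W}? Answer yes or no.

Bayes-Ball from F | {W} reaches {H,P,V,Y,Z}.
Z ∈ reach(F|{W}) ⇒ F ⊥̸ Z | {W}.

No — F and Z are d-connected given {W}.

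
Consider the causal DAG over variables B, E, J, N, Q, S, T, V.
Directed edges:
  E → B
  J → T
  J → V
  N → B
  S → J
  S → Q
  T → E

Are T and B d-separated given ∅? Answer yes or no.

Bayes-Ball from T | ∅ reaches {B,E,J,Q,S,V}.
B ∈ reach(T|∅) ⇒ T ⊥̸ B | ∅.

No — T and B are d-connected given ∅.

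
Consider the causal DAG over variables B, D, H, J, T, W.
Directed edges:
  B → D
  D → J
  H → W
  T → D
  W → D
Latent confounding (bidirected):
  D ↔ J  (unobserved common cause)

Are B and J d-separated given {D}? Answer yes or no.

No — B and J are d-connected given {D}.

Bayes-Ball from B | {D} reaches {H,J,T,W}.
J ∈ reach(B|{D}) ⇒ B ⊥̸ J | {D}.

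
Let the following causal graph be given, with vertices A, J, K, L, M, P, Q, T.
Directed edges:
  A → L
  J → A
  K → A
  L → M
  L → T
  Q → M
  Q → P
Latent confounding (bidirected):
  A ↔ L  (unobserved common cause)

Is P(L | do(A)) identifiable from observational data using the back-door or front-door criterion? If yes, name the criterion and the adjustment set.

P(L|do(A)): not identifiable (no BD/FD set).

desc(A)\{A}={L,M,T}; candidates ⊆ {J,K,P,Q}.
A↔L: latent back-door arc(s) into A.
size 0: {}; under {} A still reaches {J,K,L,M,T} ∋ L.
size 1: {J}, {K}, {P} …(+1); under {J} A still reaches {K,L,M,T} ∋ L.
size 2: {J,K}, {J,P}, {J,Q} …(+3); under {J,K} A still reaches {L,M,T} ∋ L.
A↔L cannot be blocked by any observed set — no back-door set.
No mediator lies on a directed A→…→L path.
Neither criterion identifies P(L|do(A)) in this graph.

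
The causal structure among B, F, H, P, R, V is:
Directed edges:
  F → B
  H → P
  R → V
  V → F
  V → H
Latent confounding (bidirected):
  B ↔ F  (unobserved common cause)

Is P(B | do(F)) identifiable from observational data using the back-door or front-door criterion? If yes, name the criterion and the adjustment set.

P(B|do(F)): not identifiable (no BD/FD set).

desc(F)\{F}={B}; candidates ⊆ {H,P,R,V}.
F↔B: latent back-door arc(s) into F.
size 0: {}; under {} F still reaches {B,H,P,R,V} ∋ B.
size 1: {H}, {P}, {R} …(+1); under {H} F still reaches {B,R,V} ∋ B.
size 2: {H,P}, {H,R}, {H,V} …(+3); under {H,P} F still reaches {B,R,V} ∋ B.
F↔B cannot be blocked by any observed set — no back-door set.
No mediator lies on a directed F→…→B path.
Neither criterion identifies P(B|do(F)) in this graph.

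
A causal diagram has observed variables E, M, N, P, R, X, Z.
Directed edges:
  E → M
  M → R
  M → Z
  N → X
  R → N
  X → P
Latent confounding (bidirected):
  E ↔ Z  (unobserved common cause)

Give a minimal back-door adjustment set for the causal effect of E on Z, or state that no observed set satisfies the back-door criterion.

E→Z: no observed back-door set.

desc(E)\{E}={M,N,P,R,X,Z}; candidates ⊆ {—}.
E↔Z: latent back-door arc(s) into E.
size 0: {}; under {} E still reaches {Z} ∋ Z.
E↔Z cannot be blocked by any observed set — no back-door set.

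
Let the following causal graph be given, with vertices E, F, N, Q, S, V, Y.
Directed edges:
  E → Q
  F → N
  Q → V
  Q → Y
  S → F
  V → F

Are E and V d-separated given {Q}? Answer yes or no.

Yes — E ⊥ V | {Q}.

Bayes-Ball from E | {Q} reaches ∅.
V ∉ reach(E|{Q}) ⇒ E ⊥ V | {Q}.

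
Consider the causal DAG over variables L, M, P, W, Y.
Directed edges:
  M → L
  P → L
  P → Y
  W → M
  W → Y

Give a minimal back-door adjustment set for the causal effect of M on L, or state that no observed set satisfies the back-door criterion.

desc(M)\{M}={L}; candidates ⊆ {P,W,Y}.
∅: M⊥L given ∅ in G with M→· removed — back-door holds.

M→L: minimal back-door set ∅.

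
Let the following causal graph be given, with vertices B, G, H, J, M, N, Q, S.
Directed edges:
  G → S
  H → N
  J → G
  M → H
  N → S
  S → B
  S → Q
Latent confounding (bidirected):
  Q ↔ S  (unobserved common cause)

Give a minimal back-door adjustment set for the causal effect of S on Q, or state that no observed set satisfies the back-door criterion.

S→Q: no observed back-door set.

desc(S)\{S}={B,Q}; candidates ⊆ {G,H,J,M,N}.
S↔Q: latent back-door arc(s) into S.
size 0: {}; under {} S still reaches {G,H,J,M,N,Q} ∋ Q.
size 1: {G}, {H}, {J} …(+2); under {G} S still reaches {H,M,N,Q} ∋ Q.
size 2: {G,H}, {G,J}, {G,M} …(+7); under {G,H} S still reaches {N,Q} ∋ Q.
S↔Q cannot be blocked by any observed set — no back-door set.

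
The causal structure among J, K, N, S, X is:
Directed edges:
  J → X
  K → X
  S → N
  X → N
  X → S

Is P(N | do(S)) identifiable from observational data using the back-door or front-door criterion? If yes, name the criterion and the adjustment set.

desc(S)\{S}={N}; candidates ⊆ {J,K,X}.
size 0: {}; under {} S still reaches {J,K,N,X} ∋ N.
{X}: S⊥N given {X} in G with S→· removed — back-door holds.
P(N|do(S)) = Σ_{X} P(N|S,X)·P(X).

P(N|do(S)): backdoor, adjust for {X}.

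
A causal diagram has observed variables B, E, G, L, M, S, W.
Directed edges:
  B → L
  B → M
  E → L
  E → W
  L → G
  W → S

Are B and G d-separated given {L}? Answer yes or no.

Bayes-Ball from B | {L} reaches {E,M,S,W}.
G ∉ reach(B|{L}) ⇒ B ⊥ G | {L}.

Yes — B ⊥ G | {L}.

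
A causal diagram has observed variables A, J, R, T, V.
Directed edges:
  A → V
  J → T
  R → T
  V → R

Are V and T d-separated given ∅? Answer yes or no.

No — V and T are d-connected given ∅.

Bayes-Ball from V | ∅ reaches {A,R,T}.
T ∈ reach(V|∅) ⇒ V ⊥̸ T | ∅.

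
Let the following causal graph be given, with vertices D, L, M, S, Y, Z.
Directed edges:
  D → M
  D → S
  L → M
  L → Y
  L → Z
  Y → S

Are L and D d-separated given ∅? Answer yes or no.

Bayes-Ball from L | ∅ reaches {M,S,Y,Z}.
D ∉ reach(L|∅) ⇒ L ⊥ D | ∅.

Yes — L ⊥ D | ∅.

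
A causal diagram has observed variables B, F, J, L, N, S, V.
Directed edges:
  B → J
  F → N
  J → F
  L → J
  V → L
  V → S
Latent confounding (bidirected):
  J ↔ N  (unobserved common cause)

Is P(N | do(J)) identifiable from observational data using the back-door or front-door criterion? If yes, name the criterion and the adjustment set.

P(N|do(J)): frontdoor, adjust for {F}.

desc(J)\{J}={F,N}; candidates ⊆ {B,L,S,V}.
J↔N: latent back-door arc(s) into J.
size 0: {}; under {} J still reaches {B,L,N,S,V} ∋ N.
size 1: {B}, {L}, {S} …(+1); under {B} J still reaches {L,N,S,V} ∋ N.
size 2: {B,L}, {B,S}, {B,V} …(+3); under {B,L} J still reaches {N} ∋ N.
J↔N cannot be blocked by any observed set — no back-door set.
{F}: (i) intercepts every directed J→N path; (ii) no back-door J→{F}; (iii) {J} blocks every back-door {F}→N. Front-door holds.
P(N|do(J)) = Σ_{F} P(F|J) Σ_{J'} P(N|F,J')P(J').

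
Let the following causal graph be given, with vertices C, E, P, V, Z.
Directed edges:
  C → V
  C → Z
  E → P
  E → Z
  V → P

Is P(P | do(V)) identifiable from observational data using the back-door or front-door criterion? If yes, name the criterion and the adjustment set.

P(P|do(V)): backdoor, adjust for ∅.

desc(V)\{V}={P}; candidates ⊆ {C,E,Z}.
∅: V⊥P given ∅ in G with V→· removed — back-door holds.
P(P|do(V)) = P(P|V) — no adjustment needed.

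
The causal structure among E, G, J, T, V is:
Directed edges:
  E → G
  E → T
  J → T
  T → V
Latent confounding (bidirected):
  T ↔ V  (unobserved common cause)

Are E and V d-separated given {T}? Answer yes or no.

Bayes-Ball from E | {T} reaches {G,J,V}.
V ∈ reach(E|{T}) ⇒ E ⊥̸ V | {T}.

No — E and V are d-connected given {T}.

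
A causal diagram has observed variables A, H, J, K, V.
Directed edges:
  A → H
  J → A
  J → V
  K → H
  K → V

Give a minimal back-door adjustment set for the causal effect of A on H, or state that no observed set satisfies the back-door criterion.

A→H: minimal back-door set ∅.

desc(A)\{A}={H}; candidates ⊆ {J,K,V}.
∅: A⊥H given ∅ in G with A→· removed — back-door holds.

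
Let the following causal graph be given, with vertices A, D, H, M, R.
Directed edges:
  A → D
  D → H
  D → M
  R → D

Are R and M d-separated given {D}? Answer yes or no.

Bayes-Ball from R | {D} reaches {A}.
M ∉ reach(R|{D}) ⇒ R ⊥ M | {D}.

Yes — R ⊥ M | {D}.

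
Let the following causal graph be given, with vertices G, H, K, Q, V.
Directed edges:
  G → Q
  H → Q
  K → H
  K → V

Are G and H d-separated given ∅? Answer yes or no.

Bayes-Ball from G | ∅ reaches {Q}.
H ∉ reach(G|∅) ⇒ G ⊥ H | ∅.

Yes — G ⊥ H | ∅.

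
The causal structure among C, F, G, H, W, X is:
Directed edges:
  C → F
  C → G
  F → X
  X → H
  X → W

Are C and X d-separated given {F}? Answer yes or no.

Bayes-Ball from C | {F} reaches {G}.
X ∉ reach(C|{F}) ⇒ C ⊥ X | {F}.

Yes — C ⊥ X | {F}.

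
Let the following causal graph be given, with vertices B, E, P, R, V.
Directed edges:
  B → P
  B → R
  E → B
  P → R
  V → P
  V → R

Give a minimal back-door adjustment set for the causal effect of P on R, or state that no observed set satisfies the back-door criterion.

P→R: minimal back-door set {B, V}.

desc(P)\{P}={R}; candidates ⊆ {B,E,V}.
size 0: {}; under {} P still reaches {B,E,R,V} ∋ R.
size 1: {B}, {E}, {V}; under {B} P still reaches {R,V} ∋ R.
{B,V}: P⊥R given {B,V} in G with P→· removed — back-door holds.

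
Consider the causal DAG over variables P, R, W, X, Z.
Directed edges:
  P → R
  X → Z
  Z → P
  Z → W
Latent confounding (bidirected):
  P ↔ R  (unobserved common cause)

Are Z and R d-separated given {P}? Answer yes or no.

No — Z and R are d-connected given {P}.

Bayes-Ball from Z | {P} reaches {R,W,X}.
R ∈ reach(Z|{P}) ⇒ Z ⊥̸ R | {P}.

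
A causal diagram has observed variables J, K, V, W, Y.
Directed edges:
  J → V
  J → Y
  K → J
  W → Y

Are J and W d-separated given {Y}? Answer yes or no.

No — J and W are d-connected given {Y}.

Bayes-Ball from J | {Y} reaches {K,V,W}.
W ∈ reach(J|{Y}) ⇒ J ⊥̸ W | {Y}.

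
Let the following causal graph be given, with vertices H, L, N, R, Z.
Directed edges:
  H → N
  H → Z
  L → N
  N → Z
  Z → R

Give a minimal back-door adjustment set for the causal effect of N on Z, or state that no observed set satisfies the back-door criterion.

desc(N)\{N}={R,Z}; candidates ⊆ {H,L}.
size 0: {}; under {} N still reaches {H,L,R,Z} ∋ Z.
{H}: N⊥Z given {H} in G with N→· removed — back-door holds.

N→Z: minimal back-door set {H}.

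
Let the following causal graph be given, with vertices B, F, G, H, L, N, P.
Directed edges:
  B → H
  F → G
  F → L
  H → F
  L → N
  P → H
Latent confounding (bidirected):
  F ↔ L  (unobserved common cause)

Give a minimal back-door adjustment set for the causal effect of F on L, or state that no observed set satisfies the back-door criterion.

F→L: no observed back-door set.

desc(F)\{F}={G,L,N}; candidates ⊆ {B,H,P}.
F↔L: latent back-door arc(s) into F.
size 0: {}; under {} F still reaches {B,H,L,N,P} ∋ L.
size 1: {B}, {H}, {P}; under {B} F still reaches {H,L,N,P} ∋ L.
size 2: {B,H}, {B,P}, {H,P}; under {B,H} F still reaches {L,N} ∋ L.
F↔L cannot be blocked by any observed set — no back-door set.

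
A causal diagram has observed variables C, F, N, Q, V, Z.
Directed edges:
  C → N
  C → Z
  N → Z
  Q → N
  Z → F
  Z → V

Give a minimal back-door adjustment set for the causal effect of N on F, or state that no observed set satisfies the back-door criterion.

N→F: minimal back-door set {C}.

desc(N)\{N}={F,V,Z}; candidates ⊆ {C,Q}.
size 0: {}; under {} N still reaches {C,F,Q,V,Z} ∋ F.
{C}: N⊥F given {C} in G with N→· removed — back-door holds.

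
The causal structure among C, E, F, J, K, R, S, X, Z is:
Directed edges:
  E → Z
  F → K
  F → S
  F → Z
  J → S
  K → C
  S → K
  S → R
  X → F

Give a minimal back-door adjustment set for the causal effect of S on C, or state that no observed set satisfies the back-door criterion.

S→C: minimal back-door set {F}.

desc(S)\{S}={C,K,R}; candidates ⊆ {E,F,J,X,Z}.
size 0: {}; under {} S still reaches {C,F,J,K,X,Z} ∋ C.
{F}: S⊥C given {F} in G with S→· removed — back-door holds.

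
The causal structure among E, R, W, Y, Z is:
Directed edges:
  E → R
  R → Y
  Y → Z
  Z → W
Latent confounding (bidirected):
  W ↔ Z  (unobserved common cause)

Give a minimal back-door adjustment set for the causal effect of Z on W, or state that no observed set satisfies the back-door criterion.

Z→W: no observed back-door set.

desc(Z)\{Z}={W}; candidates ⊆ {E,R,Y}.
Z↔W: latent back-door arc(s) into Z.
size 0: {}; under {} Z still reaches {E,R,W,Y} ∋ W.
size 1: {E}, {R}, {Y}; under {E} Z still reaches {R,W,Y} ∋ W.
size 2: {E,R}, {E,Y}, {R,Y}; under {E,R} Z still reaches {W,Y} ∋ W.
Z↔W cannot be blocked by any observed set — no back-door set.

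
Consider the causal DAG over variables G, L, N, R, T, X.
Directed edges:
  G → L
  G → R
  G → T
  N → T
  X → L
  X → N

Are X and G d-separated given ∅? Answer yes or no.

Bayes-Ball from X | ∅ reaches {L,N,T}.
G ∉ reach(X|∅) ⇒ X ⊥ G | ∅.

Yes — X ⊥ G | ∅.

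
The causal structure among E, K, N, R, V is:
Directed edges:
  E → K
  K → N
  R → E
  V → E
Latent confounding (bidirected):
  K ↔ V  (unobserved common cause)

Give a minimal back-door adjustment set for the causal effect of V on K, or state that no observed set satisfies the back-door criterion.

desc(V)\{V}={E,K,N}; candidates ⊆ {R}.
V↔K: latent back-door arc(s) into V.
size 0: {}; under {} V still reaches {K,N} ∋ K.
size 1: {R}; under {R} V still reaches {K,N} ∋ K.
V↔K cannot be blocked by any observed set — no back-door set.

V→K: no observed back-door set.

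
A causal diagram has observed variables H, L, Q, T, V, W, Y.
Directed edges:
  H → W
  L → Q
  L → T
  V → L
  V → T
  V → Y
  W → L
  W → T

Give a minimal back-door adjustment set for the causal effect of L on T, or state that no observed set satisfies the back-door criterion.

desc(L)\{L}={Q,T}; candidates ⊆ {H,V,W,Y}.
size 0: {}; under {} L still reaches {H,T,V,W,Y} ∋ T.
size 1: {H}, {V}, {W} …(+1); under {H} L still reaches {T,V,W,Y} ∋ T.
{V,W}: L⊥T given {V,W} in G with L→· removed — back-door holds.

L→T: minimal back-door set {V, W}.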